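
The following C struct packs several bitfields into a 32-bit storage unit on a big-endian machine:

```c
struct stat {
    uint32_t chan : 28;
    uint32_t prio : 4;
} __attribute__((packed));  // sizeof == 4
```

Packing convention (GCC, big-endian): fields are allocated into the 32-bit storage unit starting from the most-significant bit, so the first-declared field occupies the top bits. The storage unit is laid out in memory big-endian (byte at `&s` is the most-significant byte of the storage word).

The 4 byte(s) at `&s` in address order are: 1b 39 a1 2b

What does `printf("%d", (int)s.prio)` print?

11

[0]=0x1b [1]=0x39 [2]=0xa1 [3]=0x2b (big-endian) → word 0x1b39a12b
chan:28 @ bit 4 → (0x1b39a12b>>4)&0xfffffff = 0x1b39a12
prio:4 @ bit 0 → (0x1b39a12b>>0)&0xf = 0xb  ←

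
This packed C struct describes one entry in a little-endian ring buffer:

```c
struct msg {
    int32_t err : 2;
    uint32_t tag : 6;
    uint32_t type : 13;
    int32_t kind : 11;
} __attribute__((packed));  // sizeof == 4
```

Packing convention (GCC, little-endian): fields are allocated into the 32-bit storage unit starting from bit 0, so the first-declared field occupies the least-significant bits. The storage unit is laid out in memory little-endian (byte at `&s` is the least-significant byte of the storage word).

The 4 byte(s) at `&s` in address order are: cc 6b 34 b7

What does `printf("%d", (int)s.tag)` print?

51

[0]=0xcc [1]=0x6b [2]=0x34 [3]=0xb7 (little-endian) → word 0xb7346bcc
err [0+:2] = (word>>0) & 0x3 = 0
tag [2+:6] = (word>>2) & 0x3f = 51  ←
type [8+:13] = (word>>8) & 0x1fff = 5227
kind [21+:11] = (word>>21) & 0x7ff = 1465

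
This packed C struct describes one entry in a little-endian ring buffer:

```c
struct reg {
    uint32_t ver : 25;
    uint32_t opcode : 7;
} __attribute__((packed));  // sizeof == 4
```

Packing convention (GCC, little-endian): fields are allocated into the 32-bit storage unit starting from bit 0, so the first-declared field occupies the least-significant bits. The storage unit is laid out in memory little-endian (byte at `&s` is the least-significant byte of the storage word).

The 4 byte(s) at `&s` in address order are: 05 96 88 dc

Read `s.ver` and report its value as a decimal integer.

8951301

[0]=0x05 [1]=0x96 [2]=0x88 [3]=0xdc (little-endian) → word 0xdc889605
ver [0+:25] = (word>>0) & 0x1ffffff = 8951301  ←
opcode [25+:7] = (word>>25) & 0x7f = 110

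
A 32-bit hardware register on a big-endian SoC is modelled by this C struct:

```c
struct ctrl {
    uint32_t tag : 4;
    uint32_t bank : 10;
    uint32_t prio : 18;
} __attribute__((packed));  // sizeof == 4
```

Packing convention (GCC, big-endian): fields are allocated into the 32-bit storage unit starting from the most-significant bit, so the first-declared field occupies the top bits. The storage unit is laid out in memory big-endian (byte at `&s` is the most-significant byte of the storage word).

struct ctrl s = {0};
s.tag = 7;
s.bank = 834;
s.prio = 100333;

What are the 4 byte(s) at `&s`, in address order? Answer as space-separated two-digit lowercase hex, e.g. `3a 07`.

tag (4b) val=7 bits=0x7 at bit 28: 0x70000000
bank (10b) val=834 bits=0x342 at bit 18: 0x7d080000
prio (18b) val=100333 bits=0x187ed at bit 0: 0x7d0987ed
word = 0x7d0987ed → big-endian bytes:
  [0]=0x7d  [1]=0x09  [2]=0x87  [3]=0xed

7d 09 87 ed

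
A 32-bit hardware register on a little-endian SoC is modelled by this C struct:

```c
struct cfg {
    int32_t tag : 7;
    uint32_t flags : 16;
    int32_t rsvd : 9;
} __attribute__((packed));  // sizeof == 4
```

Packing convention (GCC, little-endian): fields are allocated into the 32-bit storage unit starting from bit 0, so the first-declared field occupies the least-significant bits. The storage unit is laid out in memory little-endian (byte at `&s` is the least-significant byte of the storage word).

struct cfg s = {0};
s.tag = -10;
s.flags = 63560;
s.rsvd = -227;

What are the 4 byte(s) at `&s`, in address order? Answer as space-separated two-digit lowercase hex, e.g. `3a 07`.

tag:7 = -10 → 0x76 << 0 → word 0x00000076
flags:16 = 63560 → 0xf848 << 7 → word 0x007c2476
rsvd:9 = -227 → 0x11d << 23 → word 0x8efc2476
word = 0x8efc2476 → little-endian bytes:
  [0]=0x76  [1]=0x24  [2]=0xfc  [3]=0x8e

76 24 fc 8e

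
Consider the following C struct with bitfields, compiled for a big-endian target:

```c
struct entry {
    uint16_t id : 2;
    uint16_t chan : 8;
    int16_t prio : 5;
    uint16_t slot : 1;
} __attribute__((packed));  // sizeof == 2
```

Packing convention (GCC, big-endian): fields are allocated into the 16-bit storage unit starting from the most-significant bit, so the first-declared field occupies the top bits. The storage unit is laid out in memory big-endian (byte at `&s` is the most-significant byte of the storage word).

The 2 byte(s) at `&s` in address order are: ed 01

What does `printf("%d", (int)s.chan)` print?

[0]=0xed [1]=0x01 (big-endian) → word 0xed01
id:2 @ bit 14 → (0xed01>>14)&0x3 = 0x3
chan:8 @ bit 6 → (0xed01>>6)&0xff = 0xb4  ←
prio:5 @ bit 1 → (0xed01>>1)&0x1f = 0x0
slot:1 @ bit 0 → (0xed01>>0)&0x1 = 0x1

180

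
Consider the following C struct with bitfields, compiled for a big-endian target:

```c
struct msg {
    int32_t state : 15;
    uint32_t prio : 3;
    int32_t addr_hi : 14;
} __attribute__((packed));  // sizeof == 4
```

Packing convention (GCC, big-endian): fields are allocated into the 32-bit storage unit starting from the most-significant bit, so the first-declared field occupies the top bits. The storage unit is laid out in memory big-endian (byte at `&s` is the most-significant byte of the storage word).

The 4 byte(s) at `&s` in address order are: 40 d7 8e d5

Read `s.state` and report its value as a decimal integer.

[0]=0x40 [1]=0xd7 [2]=0x8e [3]=0xd5 (big-endian) → word 0x40d78ed5
state [17+:15] = (word>>17) & 0x7fff = 8299  ←
prio [14+:3] = (word>>14) & 0x7 = 6
addr_hi [0+:14] = (word>>0) & 0x3fff = 3797
state signed 15b, MSB=0: value = 8299

8299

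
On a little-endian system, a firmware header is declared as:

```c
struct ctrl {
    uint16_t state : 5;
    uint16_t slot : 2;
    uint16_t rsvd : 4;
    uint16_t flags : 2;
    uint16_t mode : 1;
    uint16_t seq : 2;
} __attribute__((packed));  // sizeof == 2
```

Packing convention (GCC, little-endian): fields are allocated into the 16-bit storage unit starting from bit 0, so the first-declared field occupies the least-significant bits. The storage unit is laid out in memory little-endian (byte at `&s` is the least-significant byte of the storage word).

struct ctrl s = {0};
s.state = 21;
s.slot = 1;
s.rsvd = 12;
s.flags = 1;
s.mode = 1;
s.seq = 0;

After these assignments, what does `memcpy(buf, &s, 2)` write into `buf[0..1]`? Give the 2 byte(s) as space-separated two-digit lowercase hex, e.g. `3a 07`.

35 2e

state:5 = 21 → 0x15 << 0 → word 0x0015
slot:2 = 1 → 0x1 << 5 → word 0x0035
rsvd:4 = 12 → 0xc << 7 → word 0x0635
flags:2 = 1 → 0x1 << 11 → word 0x0e35
mode:1 = 1 → 0x1 << 13 → word 0x2e35
seq:2 = 0 → 0x0 << 14 → word 0x2e35
word = 0x2e35 → little-endian bytes:
  [0]=0x35  [1]=0x2e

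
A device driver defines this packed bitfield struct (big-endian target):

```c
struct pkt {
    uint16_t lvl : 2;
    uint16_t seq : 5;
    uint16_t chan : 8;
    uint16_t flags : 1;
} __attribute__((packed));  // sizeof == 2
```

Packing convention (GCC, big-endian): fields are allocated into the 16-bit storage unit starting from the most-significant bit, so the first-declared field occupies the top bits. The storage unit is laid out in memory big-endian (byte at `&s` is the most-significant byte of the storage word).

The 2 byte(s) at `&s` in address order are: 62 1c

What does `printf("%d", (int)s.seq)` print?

[0]=0x62 [1]=0x1c (big-endian) → word 0x621c
lvl [14+:2] = (word>>14) & 0x3 = 1
seq [9+:5] = (word>>9) & 0x1f = 17  ←
chan [1+:8] = (word>>1) & 0xff = 14
flags [0+:1] = (word>>0) & 0x1 = 0

17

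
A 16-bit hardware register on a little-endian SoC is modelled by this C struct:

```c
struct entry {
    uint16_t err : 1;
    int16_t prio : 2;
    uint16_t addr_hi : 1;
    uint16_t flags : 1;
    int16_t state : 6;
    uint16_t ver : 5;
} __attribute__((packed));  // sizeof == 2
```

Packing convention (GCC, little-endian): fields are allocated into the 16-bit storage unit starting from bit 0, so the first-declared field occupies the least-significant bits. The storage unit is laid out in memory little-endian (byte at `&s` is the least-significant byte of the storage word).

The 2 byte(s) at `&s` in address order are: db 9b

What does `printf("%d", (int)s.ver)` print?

[0]=0xdb [1]=0x9b (little-endian) → word 0x9bdb
err:1 @ bit 0 → (0x9bdb>>0)&0x1 = 0x1
prio:2 @ bit 1 → (0x9bdb>>1)&0x3 = 0x1
addr_hi:1 @ bit 3 → (0x9bdb>>3)&0x1 = 0x1
flags:1 @ bit 4 → (0x9bdb>>4)&0x1 = 0x1
state:6 @ bit 5 → (0x9bdb>>5)&0x3f = 0x1e
ver:5 @ bit 11 → (0x9bdb>>11)&0x1f = 0x13  ←

19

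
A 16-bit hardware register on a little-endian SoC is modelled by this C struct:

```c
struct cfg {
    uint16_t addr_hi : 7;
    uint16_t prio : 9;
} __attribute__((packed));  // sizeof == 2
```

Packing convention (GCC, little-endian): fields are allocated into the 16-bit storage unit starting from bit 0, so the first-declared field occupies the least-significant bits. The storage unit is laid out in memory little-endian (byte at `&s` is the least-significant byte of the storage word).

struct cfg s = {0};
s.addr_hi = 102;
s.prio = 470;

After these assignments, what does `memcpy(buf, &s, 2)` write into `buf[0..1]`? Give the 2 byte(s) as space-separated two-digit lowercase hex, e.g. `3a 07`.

66 eb

addr_hi (7b) val=102 bits=0x66 at bit 0: 0x0066
prio (9b) val=470 bits=0x1d6 at bit 7: 0xeb66
word = 0xeb66 → little-endian bytes:
  [0]=0x66  [1]=0xeb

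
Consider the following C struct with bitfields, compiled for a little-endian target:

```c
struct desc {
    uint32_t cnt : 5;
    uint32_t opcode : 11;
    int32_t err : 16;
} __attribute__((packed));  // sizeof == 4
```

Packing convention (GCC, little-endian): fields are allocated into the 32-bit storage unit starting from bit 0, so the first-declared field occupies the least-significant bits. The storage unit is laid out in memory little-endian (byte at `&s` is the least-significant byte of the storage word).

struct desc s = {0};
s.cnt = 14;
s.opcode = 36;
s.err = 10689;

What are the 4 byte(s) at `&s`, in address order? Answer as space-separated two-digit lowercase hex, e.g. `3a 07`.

8e 04 c1 29

cnt (5b) val=14 bits=0xe at bit 0: 0x0000000e
opcode (11b) val=36 bits=0x24 at bit 5: 0x0000048e
err (16b) val=10689 bits=0x29c1 at bit 16: 0x29c1048e
word = 0x29c1048e → little-endian bytes:
  [0]=0x8e  [1]=0x04  [2]=0xc1  [3]=0x29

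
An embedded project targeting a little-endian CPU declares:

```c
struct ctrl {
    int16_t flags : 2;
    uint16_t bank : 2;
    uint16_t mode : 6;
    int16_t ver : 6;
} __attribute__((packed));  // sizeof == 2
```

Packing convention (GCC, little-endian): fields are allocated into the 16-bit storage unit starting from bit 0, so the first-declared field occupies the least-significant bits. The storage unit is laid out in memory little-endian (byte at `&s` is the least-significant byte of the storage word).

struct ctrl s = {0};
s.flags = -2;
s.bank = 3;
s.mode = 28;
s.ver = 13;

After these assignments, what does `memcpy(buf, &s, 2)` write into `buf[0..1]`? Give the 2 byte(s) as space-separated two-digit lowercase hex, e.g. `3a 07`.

flags:2 = -2 → 0x2 << 0 → word 0x0002
bank:2 = 3 → 0x3 << 2 → word 0x000e
mode:6 = 28 → 0x1c << 4 → word 0x01ce
ver:6 = 13 → 0xd << 10 → word 0x35ce
word = 0x35ce → little-endian bytes:
  [0]=0xce  [1]=0x35

ce 35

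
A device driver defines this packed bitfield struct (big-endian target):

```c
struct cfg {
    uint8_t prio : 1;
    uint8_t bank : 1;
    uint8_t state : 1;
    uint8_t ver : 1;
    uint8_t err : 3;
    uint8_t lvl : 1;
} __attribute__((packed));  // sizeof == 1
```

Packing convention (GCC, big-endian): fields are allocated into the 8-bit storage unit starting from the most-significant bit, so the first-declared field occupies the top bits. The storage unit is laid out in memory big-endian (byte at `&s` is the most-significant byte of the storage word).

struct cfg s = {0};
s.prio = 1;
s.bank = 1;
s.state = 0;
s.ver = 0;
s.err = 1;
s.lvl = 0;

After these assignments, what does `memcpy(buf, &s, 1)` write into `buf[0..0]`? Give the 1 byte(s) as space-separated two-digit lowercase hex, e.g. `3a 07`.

prio (1b) val=1 bits=0x1 at bit 7: 0x80
bank (1b) val=1 bits=0x1 at bit 6: 0xc0
state (1b) val=0 bits=0x0 at bit 5: 0xc0
ver (1b) val=0 bits=0x0 at bit 4: 0xc0
err (3b) val=1 bits=0x1 at bit 1: 0xc2
lvl (1b) val=0 bits=0x0 at bit 0: 0xc2
word = 0xc2 → big-endian bytes:
  [0]=0xc2

c2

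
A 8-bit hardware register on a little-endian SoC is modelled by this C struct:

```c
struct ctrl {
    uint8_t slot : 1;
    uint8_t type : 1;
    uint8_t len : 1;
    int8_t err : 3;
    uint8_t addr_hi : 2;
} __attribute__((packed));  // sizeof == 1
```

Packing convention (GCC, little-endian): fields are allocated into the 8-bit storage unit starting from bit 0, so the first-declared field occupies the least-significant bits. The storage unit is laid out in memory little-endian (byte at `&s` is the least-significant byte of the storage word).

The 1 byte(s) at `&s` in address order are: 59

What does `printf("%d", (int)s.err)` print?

[0]=0x59 (little-endian) → word 0x59
slot [0+:1] = (word>>0) & 0x1 = 1
type [1+:1] = (word>>1) & 0x1 = 0
len [2+:1] = (word>>2) & 0x1 = 0
err [3+:3] = (word>>3) & 0x7 = 3  ←
addr_hi [6+:2] = (word>>6) & 0x3 = 1
err signed 3b, MSB=0: value = 3

3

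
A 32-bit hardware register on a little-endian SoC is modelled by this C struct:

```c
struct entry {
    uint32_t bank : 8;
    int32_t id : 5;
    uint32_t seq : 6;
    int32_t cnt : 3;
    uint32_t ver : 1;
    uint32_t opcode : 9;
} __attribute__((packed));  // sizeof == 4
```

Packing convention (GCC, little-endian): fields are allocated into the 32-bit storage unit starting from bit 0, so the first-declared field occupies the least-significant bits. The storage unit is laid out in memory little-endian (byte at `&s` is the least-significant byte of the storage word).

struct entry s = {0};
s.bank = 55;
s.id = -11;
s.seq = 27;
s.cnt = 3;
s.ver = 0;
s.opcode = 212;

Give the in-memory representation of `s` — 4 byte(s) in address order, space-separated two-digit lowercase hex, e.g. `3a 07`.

[0+:8] bank=55 & 0xff = 0x37; word=0x00000037
[8+:5] id=-11 & 0x1f = 0x15; word=0x00001537
[13+:6] seq=27 & 0x3f = 0x1b; word=0x00037537
[19+:3] cnt=3 & 0x7 = 0x3; word=0x001b7537
[22+:1] ver=0 & 0x1 = 0x0; word=0x001b7537
[23+:9] opcode=212 & 0x1ff = 0xd4; word=0x6a1b7537
word = 0x6a1b7537 → little-endian bytes:
  [0]=0x37  [1]=0x75  [2]=0x1b  [3]=0x6a

37 75 1b 6a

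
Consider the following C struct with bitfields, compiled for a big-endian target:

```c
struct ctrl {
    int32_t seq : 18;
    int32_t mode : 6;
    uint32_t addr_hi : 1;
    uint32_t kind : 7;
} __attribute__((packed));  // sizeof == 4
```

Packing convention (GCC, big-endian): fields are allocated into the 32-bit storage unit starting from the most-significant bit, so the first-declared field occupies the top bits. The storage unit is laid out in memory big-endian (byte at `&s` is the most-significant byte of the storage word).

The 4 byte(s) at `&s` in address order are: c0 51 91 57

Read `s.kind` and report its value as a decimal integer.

87

[0]=0xc0 [1]=0x51 [2]=0x91 [3]=0x57 (big-endian) → word 0xc0519157
seq [14+:18] = (word>>14) & 0x3ffff = 196934
mode [8+:6] = (word>>8) & 0x3f = 17
addr_hi [7+:1] = (word>>7) & 0x1 = 0
kind [0+:7] = (word>>0) & 0x7f = 87  ←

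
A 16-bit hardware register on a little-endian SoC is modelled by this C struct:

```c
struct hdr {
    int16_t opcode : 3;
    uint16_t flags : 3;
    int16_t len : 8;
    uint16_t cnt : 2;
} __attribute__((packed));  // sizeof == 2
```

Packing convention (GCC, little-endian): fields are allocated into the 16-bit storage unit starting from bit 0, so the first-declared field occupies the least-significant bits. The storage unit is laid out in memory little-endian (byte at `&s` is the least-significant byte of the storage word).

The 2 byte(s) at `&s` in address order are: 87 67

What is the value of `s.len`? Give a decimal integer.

[0]=0x87 [1]=0x67 (little-endian) → word 0x6787
opcode [0+:3] = (word>>0) & 0x7 = 7
flags [3+:3] = (word>>3) & 0x7 = 0
len [6+:8] = (word>>6) & 0xff = 158  ←
cnt [14+:2] = (word>>14) & 0x3 = 1
len signed 8b, MSB=1: 158 - 256 = -98

-98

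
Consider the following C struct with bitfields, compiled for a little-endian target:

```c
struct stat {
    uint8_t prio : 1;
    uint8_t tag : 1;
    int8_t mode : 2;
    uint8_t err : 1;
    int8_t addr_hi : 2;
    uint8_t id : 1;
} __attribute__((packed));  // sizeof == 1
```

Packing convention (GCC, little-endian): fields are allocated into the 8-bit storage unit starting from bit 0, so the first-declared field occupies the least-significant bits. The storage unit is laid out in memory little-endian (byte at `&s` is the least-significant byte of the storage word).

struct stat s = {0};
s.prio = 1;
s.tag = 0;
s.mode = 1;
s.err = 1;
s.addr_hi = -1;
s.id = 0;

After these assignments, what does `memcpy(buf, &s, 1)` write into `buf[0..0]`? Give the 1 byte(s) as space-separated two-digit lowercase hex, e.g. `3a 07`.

75

prio (1b) val=1 bits=0x1 at bit 0: 0x01
tag (1b) val=0 bits=0x0 at bit 1: 0x01
mode (2b) val=1 bits=0x1 at bit 2: 0x05
err (1b) val=1 bits=0x1 at bit 4: 0x15
addr_hi (2b) val=-1 bits=0x3 at bit 5: 0x75
id (1b) val=0 bits=0x0 at bit 7: 0x75
word = 0x75 → little-endian bytes:
  [0]=0x75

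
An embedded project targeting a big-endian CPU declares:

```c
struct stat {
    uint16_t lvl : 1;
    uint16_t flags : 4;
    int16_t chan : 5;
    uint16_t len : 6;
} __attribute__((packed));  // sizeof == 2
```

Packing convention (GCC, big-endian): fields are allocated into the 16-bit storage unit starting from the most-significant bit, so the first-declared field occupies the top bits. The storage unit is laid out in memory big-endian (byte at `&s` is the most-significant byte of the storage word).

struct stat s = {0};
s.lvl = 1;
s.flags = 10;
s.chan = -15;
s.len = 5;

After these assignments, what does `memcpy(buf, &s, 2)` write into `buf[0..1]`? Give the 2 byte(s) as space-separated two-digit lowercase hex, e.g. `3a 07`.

lvl (1b) val=1 bits=0x1 at bit 15: 0x8000
flags (4b) val=10 bits=0xa at bit 11: 0xd000
chan (5b) val=-15 bits=0x11 at bit 6: 0xd440
len (6b) val=5 bits=0x5 at bit 0: 0xd445
word = 0xd445 → big-endian bytes:
  [0]=0xd4  [1]=0x45

d4 45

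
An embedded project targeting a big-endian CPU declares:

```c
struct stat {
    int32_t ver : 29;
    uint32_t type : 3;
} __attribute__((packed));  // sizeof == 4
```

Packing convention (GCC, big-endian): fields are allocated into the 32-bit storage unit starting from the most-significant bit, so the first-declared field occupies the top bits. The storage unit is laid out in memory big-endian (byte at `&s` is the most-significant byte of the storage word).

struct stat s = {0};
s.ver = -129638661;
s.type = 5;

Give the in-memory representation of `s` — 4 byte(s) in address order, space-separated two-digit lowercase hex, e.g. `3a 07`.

ver:29 = -129638661 → 0x1845defb << 3 → word 0xc22ef7d8
type:3 = 5 → 0x5 << 0 → word 0xc22ef7dd
word = 0xc22ef7dd → big-endian bytes:
  [0]=0xc2  [1]=0x2e  [2]=0xf7  [3]=0xdd

c2 2e f7 dd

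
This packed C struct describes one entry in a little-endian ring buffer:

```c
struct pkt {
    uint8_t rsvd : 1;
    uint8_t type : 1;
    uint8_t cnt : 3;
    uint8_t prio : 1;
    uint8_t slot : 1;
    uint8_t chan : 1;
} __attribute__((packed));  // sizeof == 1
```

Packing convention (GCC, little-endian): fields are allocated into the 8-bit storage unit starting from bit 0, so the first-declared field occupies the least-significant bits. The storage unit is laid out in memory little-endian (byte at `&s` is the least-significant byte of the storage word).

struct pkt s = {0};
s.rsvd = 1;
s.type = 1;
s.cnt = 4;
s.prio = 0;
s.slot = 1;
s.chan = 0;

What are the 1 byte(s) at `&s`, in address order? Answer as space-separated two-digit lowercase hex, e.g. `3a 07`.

rsvd:1 = 1 → 0x1 << 0 → word 0x01
type:1 = 1 → 0x1 << 1 → word 0x03
cnt:3 = 4 → 0x4 << 2 → word 0x13
prio:1 = 0 → 0x0 << 5 → word 0x13
slot:1 = 1 → 0x1 << 6 → word 0x53
chan:1 = 0 → 0x0 << 7 → word 0x53
word = 0x53 → little-endian bytes:
  [0]=0x53

53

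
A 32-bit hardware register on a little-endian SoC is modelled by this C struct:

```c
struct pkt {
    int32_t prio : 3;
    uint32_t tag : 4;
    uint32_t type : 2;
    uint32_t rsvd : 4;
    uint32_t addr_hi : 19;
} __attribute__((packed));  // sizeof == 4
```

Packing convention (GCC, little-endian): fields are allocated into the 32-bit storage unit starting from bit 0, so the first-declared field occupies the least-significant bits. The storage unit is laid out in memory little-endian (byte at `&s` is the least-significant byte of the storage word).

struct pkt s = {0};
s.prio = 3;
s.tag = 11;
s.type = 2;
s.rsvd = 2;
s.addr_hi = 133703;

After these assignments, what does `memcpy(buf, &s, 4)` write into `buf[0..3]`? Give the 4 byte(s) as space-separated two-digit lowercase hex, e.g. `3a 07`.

5b e5 48 41

[0+:3] prio=3 & 0x7 = 0x3; word=0x00000003
[3+:4] tag=11 & 0xf = 0xb; word=0x0000005b
[7+:2] type=2 & 0x3 = 0x2; word=0x0000015b
[9+:4] rsvd=2 & 0xf = 0x2; word=0x0000055b
[13+:19] addr_hi=133703 & 0x7ffff = 0x20a47; word=0x4148e55b
word = 0x4148e55b → little-endian bytes:
  [0]=0x5b  [1]=0xe5  [2]=0x48  [3]=0x41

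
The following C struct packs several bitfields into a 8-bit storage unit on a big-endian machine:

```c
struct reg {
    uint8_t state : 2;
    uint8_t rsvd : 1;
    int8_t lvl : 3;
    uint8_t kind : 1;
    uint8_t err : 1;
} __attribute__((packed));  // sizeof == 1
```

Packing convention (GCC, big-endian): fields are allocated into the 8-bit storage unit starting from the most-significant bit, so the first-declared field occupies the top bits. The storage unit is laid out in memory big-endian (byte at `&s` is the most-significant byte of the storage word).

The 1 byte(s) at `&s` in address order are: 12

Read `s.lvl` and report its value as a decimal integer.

[0]=0x12 (big-endian) → word 0x12
state:2 @ bit 6 → (0x12>>6)&0x3 = 0x0
rsvd:1 @ bit 5 → (0x12>>5)&0x1 = 0x0
lvl:3 @ bit 2 → (0x12>>2)&0x7 = 0x4  ←
kind:1 @ bit 1 → (0x12>>1)&0x1 = 0x1
err:1 @ bit 0 → (0x12>>0)&0x1 = 0x0
lvl signed 3b, MSB=1: 4 - 8 = -4

-4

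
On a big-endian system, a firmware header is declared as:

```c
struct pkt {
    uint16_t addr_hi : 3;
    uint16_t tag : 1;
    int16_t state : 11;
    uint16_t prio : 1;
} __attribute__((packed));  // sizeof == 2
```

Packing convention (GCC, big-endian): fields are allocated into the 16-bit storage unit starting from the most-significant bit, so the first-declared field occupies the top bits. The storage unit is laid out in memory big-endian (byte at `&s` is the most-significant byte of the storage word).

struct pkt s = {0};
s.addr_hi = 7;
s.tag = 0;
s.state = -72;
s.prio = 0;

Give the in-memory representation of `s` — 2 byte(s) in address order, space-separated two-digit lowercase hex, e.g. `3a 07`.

ef 70

[13+:3] addr_hi=7 & 0x7 = 0x7; word=0xe000
[12+:1] tag=0 & 0x1 = 0x0; word=0xe000
[1+:11] state=-72 & 0x7ff = 0x7b8; word=0xef70
[0+:1] prio=0 & 0x1 = 0x0; word=0xef70
word = 0xef70 → big-endian bytes:
  [0]=0xef  [1]=0x70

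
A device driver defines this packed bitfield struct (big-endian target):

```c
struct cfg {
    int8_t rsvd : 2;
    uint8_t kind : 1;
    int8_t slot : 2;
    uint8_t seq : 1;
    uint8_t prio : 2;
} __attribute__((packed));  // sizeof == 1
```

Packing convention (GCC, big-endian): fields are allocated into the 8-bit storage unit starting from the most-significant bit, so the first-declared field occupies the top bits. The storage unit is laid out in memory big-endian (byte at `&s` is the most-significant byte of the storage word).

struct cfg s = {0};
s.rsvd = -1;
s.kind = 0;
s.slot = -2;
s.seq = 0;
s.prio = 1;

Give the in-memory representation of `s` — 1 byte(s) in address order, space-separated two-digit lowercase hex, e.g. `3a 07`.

rsvd:2 = -1 → 0x3 << 6 → word 0xc0
kind:1 = 0 → 0x0 << 5 → word 0xc0
slot:2 = -2 → 0x2 << 3 → word 0xd0
seq:1 = 0 → 0x0 << 2 → word 0xd0
prio:2 = 1 → 0x1 << 0 → word 0xd1
word = 0xd1 → big-endian bytes:
  [0]=0xd1

d1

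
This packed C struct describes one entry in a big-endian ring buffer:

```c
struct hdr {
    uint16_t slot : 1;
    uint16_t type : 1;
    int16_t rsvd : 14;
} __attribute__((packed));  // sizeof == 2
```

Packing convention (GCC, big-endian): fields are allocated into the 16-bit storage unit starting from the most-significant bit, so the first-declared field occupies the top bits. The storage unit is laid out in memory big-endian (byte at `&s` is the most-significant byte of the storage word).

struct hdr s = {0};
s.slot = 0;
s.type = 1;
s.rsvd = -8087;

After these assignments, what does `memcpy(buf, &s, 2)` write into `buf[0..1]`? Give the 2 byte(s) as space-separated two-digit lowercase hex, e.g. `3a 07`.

[15+:1] slot=0 & 0x1 = 0x0; word=0x0000
[14+:1] type=1 & 0x1 = 0x1; word=0x4000
[0+:14] rsvd=-8087 & 0x3fff = 0x2069; word=0x6069
word = 0x6069 → big-endian bytes:
  [0]=0x60  [1]=0x69

60 69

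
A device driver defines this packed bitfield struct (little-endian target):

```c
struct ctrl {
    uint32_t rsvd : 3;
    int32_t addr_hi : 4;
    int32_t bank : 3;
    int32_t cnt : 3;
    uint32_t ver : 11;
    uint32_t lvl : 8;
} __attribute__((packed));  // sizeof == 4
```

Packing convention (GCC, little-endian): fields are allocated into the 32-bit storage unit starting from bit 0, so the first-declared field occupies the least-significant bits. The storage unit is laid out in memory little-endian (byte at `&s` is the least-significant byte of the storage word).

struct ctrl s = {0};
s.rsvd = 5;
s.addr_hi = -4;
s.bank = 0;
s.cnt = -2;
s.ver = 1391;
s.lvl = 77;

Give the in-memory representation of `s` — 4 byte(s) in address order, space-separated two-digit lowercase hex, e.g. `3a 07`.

[0+:3] rsvd=5 & 0x7 = 0x5; word=0x00000005
[3+:4] addr_hi=-4 & 0xf = 0xc; word=0x00000065
[7+:3] bank=0 & 0x7 = 0x0; word=0x00000065
[10+:3] cnt=-2 & 0x7 = 0x6; word=0x00001865
[13+:11] ver=1391 & 0x7ff = 0x56f; word=0x00adf865
[24+:8] lvl=77 & 0xff = 0x4d; word=0x4dadf865
word = 0x4dadf865 → little-endian bytes:
  [0]=0x65  [1]=0xf8  [2]=0xad  [3]=0x4d

65 f8 ad 4d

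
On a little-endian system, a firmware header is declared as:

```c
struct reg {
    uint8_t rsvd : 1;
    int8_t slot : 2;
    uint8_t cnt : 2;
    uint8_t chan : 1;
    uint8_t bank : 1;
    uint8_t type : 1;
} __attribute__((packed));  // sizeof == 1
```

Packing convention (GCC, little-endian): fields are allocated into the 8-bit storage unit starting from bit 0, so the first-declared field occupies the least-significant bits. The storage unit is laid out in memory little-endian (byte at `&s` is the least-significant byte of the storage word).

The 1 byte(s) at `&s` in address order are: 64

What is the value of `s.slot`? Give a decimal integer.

-2

[0]=0x64 (little-endian) → word 0x64
rsvd [0+:1] = (word>>0) & 0x1 = 0
slot [1+:2] = (word>>1) & 0x3 = 2  ←
cnt [3+:2] = (word>>3) & 0x3 = 0
chan [5+:1] = (word>>5) & 0x1 = 1
bank [6+:1] = (word>>6) & 0x1 = 1
type [7+:1] = (word>>7) & 0x1 = 0
slot signed 2b, MSB=1: 2 - 4 = -2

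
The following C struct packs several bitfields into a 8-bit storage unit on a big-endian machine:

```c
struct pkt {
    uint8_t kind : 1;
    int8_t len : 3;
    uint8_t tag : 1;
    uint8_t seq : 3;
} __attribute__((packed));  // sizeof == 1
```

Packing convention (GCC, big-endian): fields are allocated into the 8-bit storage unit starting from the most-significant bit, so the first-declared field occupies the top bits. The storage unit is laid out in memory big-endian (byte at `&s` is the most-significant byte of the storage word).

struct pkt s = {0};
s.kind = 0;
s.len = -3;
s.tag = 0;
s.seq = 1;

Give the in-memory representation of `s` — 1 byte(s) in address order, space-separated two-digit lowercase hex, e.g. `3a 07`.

51

[7+:1] kind=0 & 0x1 = 0x0; word=0x00
[4+:3] len=-3 & 0x7 = 0x5; word=0x50
[3+:1] tag=0 & 0x1 = 0x0; word=0x50
[0+:3] seq=1 & 0x7 = 0x1; word=0x51
word = 0x51 → big-endian bytes:
  [0]=0x51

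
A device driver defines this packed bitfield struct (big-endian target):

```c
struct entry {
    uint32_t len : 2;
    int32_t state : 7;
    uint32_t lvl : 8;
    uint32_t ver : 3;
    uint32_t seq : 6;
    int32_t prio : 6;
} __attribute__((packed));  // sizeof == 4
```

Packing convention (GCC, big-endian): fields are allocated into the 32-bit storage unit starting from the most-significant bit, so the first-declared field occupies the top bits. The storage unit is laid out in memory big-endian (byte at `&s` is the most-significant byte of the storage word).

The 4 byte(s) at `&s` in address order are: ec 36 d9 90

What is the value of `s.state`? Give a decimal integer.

[0]=0xec [1]=0x36 [2]=0xd9 [3]=0x90 (big-endian) → word 0xec36d990
len:2 @ bit 30 → (0xec36d990>>30)&0x3 = 0x3
state:7 @ bit 23 → (0xec36d990>>23)&0x7f = 0x58  ←
lvl:8 @ bit 15 → (0xec36d990>>15)&0xff = 0x6d
ver:3 @ bit 12 → (0xec36d990>>12)&0x7 = 0x5
seq:6 @ bit 6 → (0xec36d990>>6)&0x3f = 0x26
prio:6 @ bit 0 → (0xec36d990>>0)&0x3f = 0x10
state signed 7b, MSB=1: 88 - 128 = -40

-40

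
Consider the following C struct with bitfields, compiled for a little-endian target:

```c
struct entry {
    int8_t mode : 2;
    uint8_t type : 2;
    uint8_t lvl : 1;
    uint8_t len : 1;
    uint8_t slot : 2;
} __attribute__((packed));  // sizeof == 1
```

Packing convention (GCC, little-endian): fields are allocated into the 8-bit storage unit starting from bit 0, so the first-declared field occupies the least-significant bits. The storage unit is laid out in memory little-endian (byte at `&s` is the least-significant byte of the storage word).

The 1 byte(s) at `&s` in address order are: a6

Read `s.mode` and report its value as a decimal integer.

[0]=0xa6 (little-endian) → word 0xa6
mode [0+:2] = (word>>0) & 0x3 = 2  ←
type [2+:2] = (word>>2) & 0x3 = 1
lvl [4+:1] = (word>>4) & 0x1 = 0
len [5+:1] = (word>>5) & 0x1 = 1
slot [6+:2] = (word>>6) & 0x3 = 2
mode signed 2b, MSB=1: 2 - 4 = -2

-2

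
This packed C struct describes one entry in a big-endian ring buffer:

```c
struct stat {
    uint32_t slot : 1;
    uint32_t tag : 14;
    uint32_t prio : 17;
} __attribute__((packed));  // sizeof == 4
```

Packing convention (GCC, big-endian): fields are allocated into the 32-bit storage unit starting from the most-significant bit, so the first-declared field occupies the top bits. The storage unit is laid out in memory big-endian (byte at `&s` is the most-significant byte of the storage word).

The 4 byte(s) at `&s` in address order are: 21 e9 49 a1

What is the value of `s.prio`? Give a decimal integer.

84385

[0]=0x21 [1]=0xe9 [2]=0x49 [3]=0xa1 (big-endian) → word 0x21e949a1
slot:1 @ bit 31 → (0x21e949a1>>31)&0x1 = 0x0
tag:14 @ bit 17 → (0x21e949a1>>17)&0x3fff = 0x10f4
prio:17 @ bit 0 → (0x21e949a1>>0)&0x1ffff = 0x149a1  ←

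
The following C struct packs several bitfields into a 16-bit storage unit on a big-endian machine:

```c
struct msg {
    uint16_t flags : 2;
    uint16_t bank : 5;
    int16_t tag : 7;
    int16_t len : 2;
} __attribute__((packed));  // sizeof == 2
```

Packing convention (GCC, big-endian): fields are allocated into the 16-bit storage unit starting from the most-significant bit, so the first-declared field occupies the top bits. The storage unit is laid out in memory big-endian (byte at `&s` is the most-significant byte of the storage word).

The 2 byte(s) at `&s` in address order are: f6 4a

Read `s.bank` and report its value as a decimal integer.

27

[0]=0xf6 [1]=0x4a (big-endian) → word 0xf64a
flags [14+:2] = (word>>14) & 0x3 = 3
bank [9+:5] = (word>>9) & 0x1f = 27  ←
tag [2+:7] = (word>>2) & 0x7f = 18
len [0+:2] = (word>>0) & 0x3 = 2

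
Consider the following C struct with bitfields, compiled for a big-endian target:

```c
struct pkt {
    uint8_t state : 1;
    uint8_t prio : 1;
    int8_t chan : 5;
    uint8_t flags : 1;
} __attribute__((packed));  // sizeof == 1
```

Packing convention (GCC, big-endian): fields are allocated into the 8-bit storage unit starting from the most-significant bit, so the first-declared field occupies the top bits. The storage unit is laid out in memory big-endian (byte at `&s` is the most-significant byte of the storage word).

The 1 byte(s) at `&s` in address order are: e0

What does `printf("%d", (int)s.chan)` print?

[0]=0xe0 (big-endian) → word 0xe0
state:1 @ bit 7 → (0xe0>>7)&0x1 = 0x1
prio:1 @ bit 6 → (0xe0>>6)&0x1 = 0x1
chan:5 @ bit 1 → (0xe0>>1)&0x1f = 0x10  ←
flags:1 @ bit 0 → (0xe0>>0)&0x1 = 0x0
chan signed 5b, MSB=1: 16 - 32 = -16

-16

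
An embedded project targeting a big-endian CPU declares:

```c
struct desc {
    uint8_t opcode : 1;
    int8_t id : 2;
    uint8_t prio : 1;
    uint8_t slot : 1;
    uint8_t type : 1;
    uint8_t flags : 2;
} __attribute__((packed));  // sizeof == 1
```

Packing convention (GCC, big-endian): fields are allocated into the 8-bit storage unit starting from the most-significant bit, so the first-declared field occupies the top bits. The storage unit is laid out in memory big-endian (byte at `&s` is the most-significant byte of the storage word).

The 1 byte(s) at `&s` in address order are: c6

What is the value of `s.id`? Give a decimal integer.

-2

[0]=0xc6 (big-endian) → word 0xc6
opcode:1 @ bit 7 → (0xc6>>7)&0x1 = 0x1
id:2 @ bit 5 → (0xc6>>5)&0x3 = 0x2  ←
prio:1 @ bit 4 → (0xc6>>4)&0x1 = 0x0
slot:1 @ bit 3 → (0xc6>>3)&0x1 = 0x0
type:1 @ bit 2 → (0xc6>>2)&0x1 = 0x1
flags:2 @ bit 0 → (0xc6>>0)&0x3 = 0x2
id signed 2b, MSB=1: 2 - 4 = -2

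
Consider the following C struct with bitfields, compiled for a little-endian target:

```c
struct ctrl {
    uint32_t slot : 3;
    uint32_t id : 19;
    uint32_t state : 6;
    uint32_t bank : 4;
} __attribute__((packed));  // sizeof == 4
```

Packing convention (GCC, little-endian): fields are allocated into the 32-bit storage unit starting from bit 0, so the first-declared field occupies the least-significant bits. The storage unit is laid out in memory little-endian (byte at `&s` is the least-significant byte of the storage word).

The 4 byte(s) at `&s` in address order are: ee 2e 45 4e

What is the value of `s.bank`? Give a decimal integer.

[0]=0xee [1]=0x2e [2]=0x45 [3]=0x4e (little-endian) → word 0x4e452eee
slot:3 @ bit 0 → (0x4e452eee>>0)&0x7 = 0x6
id:19 @ bit 3 → (0x4e452eee>>3)&0x7ffff = 0xa5dd
state:6 @ bit 22 → (0x4e452eee>>22)&0x3f = 0x39
bank:4 @ bit 28 → (0x4e452eee>>28)&0xf = 0x4  ←

4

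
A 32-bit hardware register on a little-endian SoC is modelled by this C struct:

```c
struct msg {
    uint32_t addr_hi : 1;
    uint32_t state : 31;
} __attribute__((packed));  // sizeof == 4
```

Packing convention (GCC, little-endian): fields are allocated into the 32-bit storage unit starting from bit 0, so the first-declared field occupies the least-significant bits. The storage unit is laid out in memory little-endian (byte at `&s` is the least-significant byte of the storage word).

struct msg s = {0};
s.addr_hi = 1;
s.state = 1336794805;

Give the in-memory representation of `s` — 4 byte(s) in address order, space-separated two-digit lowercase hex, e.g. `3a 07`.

addr_hi (1b) val=1 bits=0x1 at bit 0: 0x00000001
state (31b) val=1336794805 bits=0x4faddeb5 at bit 1: 0x9f5bbd6b
word = 0x9f5bbd6b → little-endian bytes:
  [0]=0x6b  [1]=0xbd  [2]=0x5b  [3]=0x9f

6b bd 5b 9f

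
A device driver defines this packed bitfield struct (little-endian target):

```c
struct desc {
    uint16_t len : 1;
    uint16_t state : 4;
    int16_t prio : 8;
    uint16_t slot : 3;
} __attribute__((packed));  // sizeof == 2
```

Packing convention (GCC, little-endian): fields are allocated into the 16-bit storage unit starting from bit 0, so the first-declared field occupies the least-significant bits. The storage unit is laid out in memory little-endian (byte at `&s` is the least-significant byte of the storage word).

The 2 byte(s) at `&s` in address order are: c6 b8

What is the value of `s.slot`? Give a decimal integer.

[0]=0xc6 [1]=0xb8 (little-endian) → word 0xb8c6
len:1 @ bit 0 → (0xb8c6>>0)&0x1 = 0x0
state:4 @ bit 1 → (0xb8c6>>1)&0xf = 0x3
prio:8 @ bit 5 → (0xb8c6>>5)&0xff = 0xc6
slot:3 @ bit 13 → (0xb8c6>>13)&0x7 = 0x5  ←

5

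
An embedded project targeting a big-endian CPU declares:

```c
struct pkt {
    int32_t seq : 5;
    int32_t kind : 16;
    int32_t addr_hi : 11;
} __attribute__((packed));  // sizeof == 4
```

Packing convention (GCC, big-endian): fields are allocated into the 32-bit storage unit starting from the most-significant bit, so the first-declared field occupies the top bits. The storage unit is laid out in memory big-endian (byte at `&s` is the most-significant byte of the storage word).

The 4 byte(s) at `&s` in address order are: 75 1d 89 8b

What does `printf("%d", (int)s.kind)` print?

[0]=0x75 [1]=0x1d [2]=0x89 [3]=0x8b (big-endian) → word 0x751d898b
seq:5 @ bit 27 → (0x751d898b>>27)&0x1f = 0xe
kind:16 @ bit 11 → (0x751d898b>>11)&0xffff = 0xa3b1  ←
addr_hi:11 @ bit 0 → (0x751d898b>>0)&0x7ff = 0x18b
kind signed 16b, MSB=1: 41905 - 65536 = -23631

-23631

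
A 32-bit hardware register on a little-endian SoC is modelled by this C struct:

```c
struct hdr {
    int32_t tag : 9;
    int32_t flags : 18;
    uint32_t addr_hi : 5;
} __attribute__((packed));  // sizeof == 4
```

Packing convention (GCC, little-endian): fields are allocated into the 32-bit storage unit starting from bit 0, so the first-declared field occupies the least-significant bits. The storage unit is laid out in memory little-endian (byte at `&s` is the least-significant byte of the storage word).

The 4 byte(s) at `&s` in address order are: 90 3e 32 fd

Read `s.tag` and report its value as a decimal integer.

144

[0]=0x90 [1]=0x3e [2]=0x32 [3]=0xfd (little-endian) → word 0xfd323e90
tag [0+:9] = (word>>0) & 0x1ff = 144  ←
flags [9+:18] = (word>>9) & 0x3ffff = 170271
addr_hi [27+:5] = (word>>27) & 0x1f = 31
tag signed 9b, MSB=0: value = 144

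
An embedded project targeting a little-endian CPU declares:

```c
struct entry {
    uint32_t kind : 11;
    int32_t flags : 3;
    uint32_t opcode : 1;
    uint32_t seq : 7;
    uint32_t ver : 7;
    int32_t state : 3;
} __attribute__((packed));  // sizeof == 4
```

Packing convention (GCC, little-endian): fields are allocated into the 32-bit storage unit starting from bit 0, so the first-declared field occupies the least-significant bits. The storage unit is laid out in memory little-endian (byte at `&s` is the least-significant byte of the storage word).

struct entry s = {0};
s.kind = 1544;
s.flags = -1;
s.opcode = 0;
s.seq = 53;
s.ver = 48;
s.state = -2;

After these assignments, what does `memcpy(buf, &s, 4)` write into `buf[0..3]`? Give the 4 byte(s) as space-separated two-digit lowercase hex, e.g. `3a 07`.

kind (11b) val=1544 bits=0x608 at bit 0: 0x00000608
flags (3b) val=-1 bits=0x7 at bit 11: 0x00003e08
opcode (1b) val=0 bits=0x0 at bit 14: 0x00003e08
seq (7b) val=53 bits=0x35 at bit 15: 0x001abe08
ver (7b) val=48 bits=0x30 at bit 22: 0x0c1abe08
state (3b) val=-2 bits=0x6 at bit 29: 0xcc1abe08
word = 0xcc1abe08 → little-endian bytes:
  [0]=0x08  [1]=0xbe  [2]=0x1a  [3]=0xcc

08 be 1a cc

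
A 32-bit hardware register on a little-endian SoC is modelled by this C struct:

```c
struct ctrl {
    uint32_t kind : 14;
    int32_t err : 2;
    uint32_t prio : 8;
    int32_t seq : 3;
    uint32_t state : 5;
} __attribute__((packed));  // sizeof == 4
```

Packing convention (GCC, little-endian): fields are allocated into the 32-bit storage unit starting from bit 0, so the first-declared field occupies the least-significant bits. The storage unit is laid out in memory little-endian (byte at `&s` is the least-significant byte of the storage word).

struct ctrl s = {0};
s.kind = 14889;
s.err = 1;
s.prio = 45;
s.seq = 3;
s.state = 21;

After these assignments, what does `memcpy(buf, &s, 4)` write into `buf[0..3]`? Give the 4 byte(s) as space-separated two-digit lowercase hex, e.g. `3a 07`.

29 7a 2d ab

kind:14 = 14889 → 0x3a29 << 0 → word 0x00003a29
err:2 = 1 → 0x1 << 14 → word 0x00007a29
prio:8 = 45 → 0x2d << 16 → word 0x002d7a29
seq:3 = 3 → 0x3 << 24 → word 0x032d7a29
state:5 = 21 → 0x15 << 27 → word 0xab2d7a29
word = 0xab2d7a29 → little-endian bytes:
  [0]=0x29  [1]=0x7a  [2]=0x2d  [3]=0xab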